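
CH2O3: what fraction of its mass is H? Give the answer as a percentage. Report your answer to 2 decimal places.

3.25%

Molar mass = 1(12.01) + 2(1.008) + 3(16.00) = 62.026 g/mol
Mass of H per mole = 2 × 1.008 = 2.016 g
% H = 2.016 / 62.026 × 100 = 3.25%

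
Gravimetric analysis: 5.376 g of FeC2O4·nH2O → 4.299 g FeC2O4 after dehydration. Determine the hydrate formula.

FeC2O4·2H2O

Mass of water lost = 5.376 − 4.299 = 1.077 g → 1.077 / 18.02 = 0.05977 mol H2O
Molar mass of FeC2O4 = 143.87 g/mol → mol FeC2O4 = 4.299 / 143.87 = 0.02988
n = 0.05977 / 0.02988 = 2.00 ≈ 2 → FeC2O4·2H2O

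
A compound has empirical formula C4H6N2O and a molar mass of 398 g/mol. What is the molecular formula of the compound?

C16H24N8O4

Empirical-formula mass = 98.11 g/mol
n = 398 / 98.11 = 4.06 ≈ 4
Molecular formula = (C4H6N2O)4 = C16H24N8O4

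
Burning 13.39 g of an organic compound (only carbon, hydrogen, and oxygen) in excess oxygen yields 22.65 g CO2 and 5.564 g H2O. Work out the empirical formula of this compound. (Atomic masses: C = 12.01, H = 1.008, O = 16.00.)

mol C = 22.65 / 44.01 = 0.5147; mass C = 0.5147 × 12.01 = 6.181 g
mol H = 2 × (5.564 / 18.02) = 0.6175; mass H = 0.6175 × 1.008 = 0.6225 g
mass O = 13.39 − (6.803) = 6.587 g → mol O = 0.4117
Ratios (÷ 0.4117): C 1.250, H 1.500, O 1.000
Multiply by 4: C 5.00, H 6.00, O 4.00 → C5H6O4

C5H6O4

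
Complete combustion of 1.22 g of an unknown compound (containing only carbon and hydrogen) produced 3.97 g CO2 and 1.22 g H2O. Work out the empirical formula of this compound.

C2H3

mol C = 3.97 / 44.01 = 0.09021; mass C = 0.09021 × 12.01 = 1.083 g
mol H = 2 × (1.22 / 18.02) = 0.1354; mass H = 0.1354 × 1.008 = 0.1365 g
Ratios (÷ 0.09021): C 1.000, H 1.501
Scaling by 2: C 2.00, H 3.00 → C2H3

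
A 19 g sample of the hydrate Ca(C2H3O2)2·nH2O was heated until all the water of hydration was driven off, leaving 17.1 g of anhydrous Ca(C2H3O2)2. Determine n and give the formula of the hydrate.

Ca(C2H3O2)2·H2O

Mass of water lost = 19 − 17.1 = 1.9 g → 1.9 / 18.02 = 0.1054 mol H2O
Molar mass of Ca(C2H3O2)2 = 158.17 g/mol → mol Ca(C2H3O2)2 = 17.1 / 158.17 = 0.1081
n = 0.1054 / 0.1081 = 0.98 ≈ 1 → Ca(C2H3O2)2·H2O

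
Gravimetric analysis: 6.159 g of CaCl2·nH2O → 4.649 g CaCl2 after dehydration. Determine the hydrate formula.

Mass of water lost = 6.159 − 4.649 = 1.51 g → 1.51 / 18.02 = 0.0838 mol H2O
Molar mass of CaCl2 = 110.98 g/mol → mol CaCl2 = 4.649 / 110.98 = 0.04189
n = 0.0838 / 0.04189 = 2.00 ≈ 2 → CaCl2·2H2O

CaCl2·2H2O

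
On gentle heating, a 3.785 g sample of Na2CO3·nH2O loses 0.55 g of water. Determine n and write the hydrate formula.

Na2CO3·H2O

Mass of anhydrous Na2CO3 = 3.785 − 0.55 = 3.235 g
mol H2O = 0.55 / 18.02 = 0.03052
Molar mass of Na2CO3 = 105.99 g/mol → mol Na2CO3 = 3.235 / 105.99 = 0.03052
n = 0.03052 / 0.03052 = 1.00 ≈ 1 → Na2CO3·H2O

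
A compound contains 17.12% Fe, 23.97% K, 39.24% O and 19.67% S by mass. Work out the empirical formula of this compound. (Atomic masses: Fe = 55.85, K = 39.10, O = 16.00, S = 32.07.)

Assume 100 g: 17.12 g Fe, 23.97 g K, 39.24 g O, 19.67 g S.
Fe: 17.12 g ÷ 55.85 g/mol = 0.3065 mol
K: 23.97 g ÷ 39.10 g/mol = 0.613 mol
O: 39.24 g ÷ 16.00 g/mol = 2.453 mol
S: 19.67 g ÷ 32.07 g/mol = 0.6133 mol
Divide by the smallest (0.3065 mol Fe): Fe 1.000, K 2.000, O 8.001, S 2.001
Ratio ≈ 1:2:8:2, so the empirical formula is FeK2O8S2

FeK2O8S2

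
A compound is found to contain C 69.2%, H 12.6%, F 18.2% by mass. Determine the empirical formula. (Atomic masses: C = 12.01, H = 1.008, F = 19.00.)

Assume 100 g: 69.2 g C, 12.6 g H, 18.2 g F.
n(C) = 69.2/12.01 = 5.762, n(H) = 12.6/1.008 = 12.5, n(F) = 18.2/19.00 = 0.9579
Smallest is F at 0.9579 mol; normalising gives C 6.015, H 13.049, F 1.000
Ratio ≈ 6:13:1, so the empirical formula is C6H13F

C6H13F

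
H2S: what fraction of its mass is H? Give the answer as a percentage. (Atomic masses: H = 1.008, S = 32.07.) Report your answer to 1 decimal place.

5.9%

Molar mass = 2(1.008) + 1(32.07) = 34.086 g/mol
Mass of H per mole = 2 × 1.008 = 2.016 g
% H = 2.016 / 34.086 × 100 = 5.9%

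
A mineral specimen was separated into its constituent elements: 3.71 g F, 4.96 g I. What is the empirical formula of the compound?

F: 3.71 g ÷ 19.00 g/mol = 0.1953 mol
I: 4.96 g ÷ 126.90 g/mol = 0.03909 mol
Smallest is I at 0.03909 mol; normalising gives F 4.996, I 1.000
≈ 5:1 → F5I

F5I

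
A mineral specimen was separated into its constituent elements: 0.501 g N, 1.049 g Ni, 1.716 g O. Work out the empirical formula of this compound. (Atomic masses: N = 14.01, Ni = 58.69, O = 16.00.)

N2NiO6

n(N) = 0.501/14.01 = 0.03576, n(Ni) = 1.049/58.69 = 0.01787, n(O) = 1.716/16.00 = 0.1072
Smallest is Ni at 0.01787 mol; normalising gives N 2.001, Ni 1.000, O 6.000
→ N2NiO6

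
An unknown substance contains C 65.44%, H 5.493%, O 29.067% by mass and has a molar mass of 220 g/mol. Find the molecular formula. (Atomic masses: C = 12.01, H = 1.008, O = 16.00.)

C12H12O4

Assume 100 g: 65.44 g C, 5.493 g H, 29.067 g O.
n(C) = 65.44/12.01 = 5.449, n(H) = 5.493/1.008 = 5.449, n(O) = 29.067/16.00 = 1.817
Ratios (÷ 1.817): C 2.999, H 3.000, O 1.000
Ratio ≈ 3:3:1, so the empirical formula is C3H3O
Empirical-formula mass = 55.05 g/mol
n = 220 / 55.05 = 4.00 ≈ 4
Molecular formula = (C3H3O)×4 = C12H12O4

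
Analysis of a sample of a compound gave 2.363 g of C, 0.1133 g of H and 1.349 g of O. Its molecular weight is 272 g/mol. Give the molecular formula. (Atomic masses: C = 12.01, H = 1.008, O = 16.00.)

C14H8O6

n(C) = 2.363/12.01 = 0.1968, n(H) = 0.1133/1.008 = 0.1124, n(O) = 1.349/16.00 = 0.08431
Divide by the smallest (0.08431 mol O): C 2.334, H 1.333, O 1.000
Multiply by 3: C 7.00, H 4.00, O 3.00 → C7H4O3
Empirical-formula mass = 136.10 g/mol
n = 272 / 136.10 = 2.00 ≈ 2
Molecular formula = (C7H4O3)×2 = C14H8O6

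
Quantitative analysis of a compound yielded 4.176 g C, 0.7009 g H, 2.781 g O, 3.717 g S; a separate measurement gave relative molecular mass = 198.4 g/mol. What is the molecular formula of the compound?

C6H12O3S2

Moles — C: 4.176 / 12.01 = 0.3477 mol; H: 0.7009 / 1.008 = 0.6953 mol; O: 2.781 / 16.00 = 0.1738 mol; S: 3.717 / 32.07 = 0.1159 mol
Divide by the smallest (0.1159 mol S): C 3.000, H 5.999, O 1.500, S 1.000
Scaling by 2: C 6.00, H 12.00, O 3.00, S 2.00 → C6H12O3S2
Empirical-formula mass = 196.30 g/mol
n = 198.4 / 196.30 = 1.01 ≈ 1
Molecular formula = empirical formula = C6H12O3S2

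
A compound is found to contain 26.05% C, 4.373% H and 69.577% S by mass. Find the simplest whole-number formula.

CH2S

Assume 100 g: 26.05 g C, 4.373 g H, 69.577 g S.
n(C) = 26.05/12.01 = 2.169, n(H) = 4.373/1.008 = 4.338, n(S) = 69.577/32.07 = 2.17
Smallest is C at 2.169 mol; normalising gives C 1.000, H 2.000, S 1.000
Ratio ≈ 1:2:1, so the empirical formula is CH2S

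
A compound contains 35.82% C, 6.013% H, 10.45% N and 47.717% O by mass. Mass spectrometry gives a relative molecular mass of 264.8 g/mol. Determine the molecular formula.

Assume 100 g: 35.82 g C, 6.013 g H, 10.45 g N, 47.717 g O.
C: 35.82 g ÷ 12.01 g/mol = 2.983 mol
H: 6.013 g ÷ 1.008 g/mol = 5.965 mol
N: 10.45 g ÷ 14.01 g/mol = 0.7459 mol
O: 47.717 g ÷ 16.00 g/mol = 2.982 mol
Ratios (÷ 0.7459): C 3.999, H 7.997, N 1.000, O 3.998
→ C4H8NO4
Empirical-formula mass = 134.11 g/mol
n = 264.8 / 134.11 = 1.97 ≈ 2
Molecular formula = (C4H8NO4)×2 = C8H16N2O8

C8H16N2O8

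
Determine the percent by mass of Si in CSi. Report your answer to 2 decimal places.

70.05%

Molar mass = 1(12.01) + 1(28.09) = 40.100 g/mol
Mass of Si per mole = 1 × 28.09 = 28.090 g
% Si = 28.090 / 40.100 × 100 = 70.05%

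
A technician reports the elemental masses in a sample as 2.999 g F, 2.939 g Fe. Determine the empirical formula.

F: 2.999 g ÷ 19.00 g/mol = 0.1578 mol
Fe: 2.939 g ÷ 55.85 g/mol = 0.05262 mol
Smallest is Fe at 0.05262 mol; normalising gives F 2.999, Fe 1.000
→ F3Fe

F3Fe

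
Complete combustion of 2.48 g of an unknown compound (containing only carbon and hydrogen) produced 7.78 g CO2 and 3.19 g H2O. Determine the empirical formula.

CH2

mol C = 7.78 / 44.01 = 0.1768; mass C = 0.1768 × 12.01 = 2.123 g
mol H = 2 × (3.19 / 18.02) = 0.3541; mass H = 0.3541 × 1.008 = 0.3569 g
Divide by the smallest (0.1768 mol C): C 1.000, H 2.003
→ CH2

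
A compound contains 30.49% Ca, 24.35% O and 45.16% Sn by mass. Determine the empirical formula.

Assume 100 g: 30.49 g Ca, 24.35 g O, 45.16 g Sn.
Ca: 30.49 g ÷ 40.08 g/mol = 0.7607 mol
O: 24.35 g ÷ 16.00 g/mol = 1.522 mol
Sn: 45.16 g ÷ 118.71 g/mol = 0.3804 mol
Ratios (÷ 0.3804): Ca 2.000, O 4.000, Sn 1.000
→ Ca2O4Sn

Ca2O4Sn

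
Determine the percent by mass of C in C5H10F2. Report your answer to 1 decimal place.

55.5%

Molar mass = 5(12.01) + 10(1.008) + 2(19.00) = 108.130 g/mol
Mass of C per mole = 5 × 12.01 = 60.050 g
% C = 60.050 / 108.130 × 100 = 55.5%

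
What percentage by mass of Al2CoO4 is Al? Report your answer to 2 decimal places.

30.50%

Molar mass = 2(26.98) + 1(58.93) + 4(16.00) = 176.890 g/mol
Mass of Al per mole = 2 × 26.98 = 53.960 g
% Al = 53.960 / 176.890 × 100 = 30.50%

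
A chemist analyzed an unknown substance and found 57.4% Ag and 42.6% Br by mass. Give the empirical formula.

AgBr

Assume 100 g: 57.4 g Ag, 42.6 g Br.
n(Ag) = 57.4/107.87 = 0.5321, n(Br) = 42.6/79.90 = 0.5332
Ratios (÷ 0.5321): Ag 1.000, Br 1.002
≈ 1:1 → AgBr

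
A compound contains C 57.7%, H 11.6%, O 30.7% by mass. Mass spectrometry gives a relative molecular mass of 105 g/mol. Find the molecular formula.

C5H12O2

Assume 100 g: 57.7 g C, 11.6 g H, 30.7 g O.
Moles — C: 57.7 / 12.01 = 4.804 mol; H: 11.6 / 1.008 = 11.51 mol; O: 30.7 / 16.00 = 1.919 mol
Divide by the smallest (1.919 mol O): C 2.504, H 5.998, O 1.000
×2: C 5.01, H 12.00, O 2.00 → C5H12O2
Empirical-formula mass = 104.15 g/mol
n = 105 / 104.15 = 1.01 ≈ 1
Molecular formula = empirical formula = C5H12O2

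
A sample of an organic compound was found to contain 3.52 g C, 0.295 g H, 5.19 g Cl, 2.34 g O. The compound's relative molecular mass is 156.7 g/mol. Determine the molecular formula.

Moles — C: 3.52 / 12.01 = 0.2931 mol; H: 0.295 / 1.008 = 0.2927 mol; Cl: 5.19 / 35.45 = 0.1464 mol; O: 2.34 / 16.00 = 0.1462 mol
Ratios (÷ 0.1462): C 2.004, H 2.001, Cl 1.001, O 1.000
≈ 2:2:1:1 → C2H2ClO
Empirical-formula mass = 77.49 g/mol
n = 156.7 / 77.49 = 2.02 ≈ 2
Molecular formula = (C2H2ClO)×2 = C4H4Cl2O2

C4H4Cl2O2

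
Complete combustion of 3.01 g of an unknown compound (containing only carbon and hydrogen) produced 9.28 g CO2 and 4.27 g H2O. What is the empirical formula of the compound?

mol C = 9.28 / 44.01 = 0.2109; mass C = 0.2109 × 12.01 = 2.532 g
mol H = 2 × (4.27 / 18.02) = 0.4739; mass H = 0.4739 × 1.008 = 0.4777 g
Divide by the smallest (0.2109 mol C): C 1.000, H 2.248
×4: C 4.00, H 8.99 → C4H9

C4H9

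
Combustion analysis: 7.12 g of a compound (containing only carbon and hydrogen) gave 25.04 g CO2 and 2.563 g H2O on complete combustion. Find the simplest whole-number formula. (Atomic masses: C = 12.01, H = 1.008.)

C2H

mol C = 25.04 / 44.01 = 0.5690; mass C = 0.5690 × 12.01 = 6.833 g
mol H = 2 × (2.563 / 18.02) = 0.2845; mass H = 0.2845 × 1.008 = 0.2867 g
Smallest is H at 0.2845 mol; normalising gives C 2.000, H 1.000
→ C2H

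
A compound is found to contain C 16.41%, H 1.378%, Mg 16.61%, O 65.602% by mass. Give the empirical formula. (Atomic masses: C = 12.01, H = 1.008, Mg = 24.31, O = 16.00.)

Assume 100 g: 16.41 g C, 1.378 g H, 16.61 g Mg, 65.602 g O.
n(C) = 16.41/12.01 = 1.366, n(H) = 1.378/1.008 = 1.367, n(Mg) = 16.61/24.31 = 0.6833, n(O) = 65.602/16.00 = 4.1
Divide by the smallest (0.6833 mol Mg): C 2.000, H 2.001, Mg 1.000, O 6.001
→ C2H2MgO6

C2H2MgO6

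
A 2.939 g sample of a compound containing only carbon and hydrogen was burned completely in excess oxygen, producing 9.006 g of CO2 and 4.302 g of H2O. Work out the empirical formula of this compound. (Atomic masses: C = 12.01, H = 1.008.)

mol C = 9.006 / 44.01 = 0.2046; mass C = 0.2046 × 12.01 = 2.458 g
mol H = 2 × (4.302 / 18.02) = 0.4775; mass H = 0.4775 × 1.008 = 0.4813 g
Divide by the smallest (0.2046 mol C): C 1.000, H 2.333
Scaling by 3: C 3.00, H 7.00 → C3H7

C3H7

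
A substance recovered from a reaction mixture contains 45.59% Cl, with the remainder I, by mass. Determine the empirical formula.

Assume 100 g: 45.59 g Cl, 54.41 g I.
n(Cl) = 45.59/35.45 = 1.286, n(I) = 54.41/126.90 = 0.4288
Divide by the smallest (0.4288 mol I): Cl 2.999, I 1.000
→ Cl3I

Cl3I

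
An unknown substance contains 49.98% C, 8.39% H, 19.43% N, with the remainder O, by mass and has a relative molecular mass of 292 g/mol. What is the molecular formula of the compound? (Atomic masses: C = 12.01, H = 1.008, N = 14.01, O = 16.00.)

C12H24N4O4

Assume 100 g: 49.98 g C, 8.39 g H, 19.43 g N, 22.2 g O.
n(C) = 49.98/12.01 = 4.162, n(H) = 8.39/1.008 = 8.323, n(N) = 19.43/14.01 = 1.387, n(O) = 22.2/16.00 = 1.387
Ratios (÷ 1.387): C 3.001, H 6.002, N 1.000, O 1.000
Ratio ≈ 3:6:1:1, so the empirical formula is C3H6NO
Empirical-formula mass = 72.09 g/mol
n = 292 / 72.09 = 4.05 ≈ 4
Molecular formula = (C3H6NO)×4 = C12H24N4O4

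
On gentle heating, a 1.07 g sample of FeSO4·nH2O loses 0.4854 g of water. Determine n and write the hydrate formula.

FeSO4·7H2O

Mass of anhydrous FeSO4 = 1.07 − 0.4854 = 0.5846 g
mol H2O = 0.4854 / 18.02 = 0.02694
Molar mass of FeSO4 = 151.92 g/mol → mol FeSO4 = 0.5846 / 151.92 = 0.003848
n = 0.02694 / 0.003848 = 7.00 ≈ 7 → FeSO4·7H2O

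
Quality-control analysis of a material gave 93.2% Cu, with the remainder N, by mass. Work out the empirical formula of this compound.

Cu3N

Assume 100 g: 93.2 g Cu, 6.8 g N.
Moles — Cu: 93.2 / 63.55 = 1.467 mol; N: 6.8 / 14.01 = 0.4854 mol
Ratios (÷ 0.4854): Cu 3.022, N 1.000
≈ 3:1 → Cu3N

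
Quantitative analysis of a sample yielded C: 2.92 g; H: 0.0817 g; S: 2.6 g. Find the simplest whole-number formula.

C: 2.92 g ÷ 12.01 g/mol = 0.2431 mol
H: 0.0817 g ÷ 1.008 g/mol = 0.08105 mol
S: 2.6 g ÷ 32.07 g/mol = 0.08107 mol
Divide by the smallest (0.08105 mol H): C 3.000, H 1.000, S 1.000
Ratio ≈ 3:1:1, so the empirical formula is C3HS

C3HS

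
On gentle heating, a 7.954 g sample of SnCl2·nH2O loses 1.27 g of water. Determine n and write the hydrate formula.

SnCl2·2H2O

Mass of anhydrous SnCl2 = 7.954 − 1.27 = 6.684 g
mol H2O = 1.27 / 18.02 = 0.07048
Molar mass of SnCl2 = 189.61 g/mol → mol SnCl2 = 6.684 / 189.61 = 0.03525
n = 0.07048 / 0.03525 = 2.00 ≈ 2 → SnCl2·2H2O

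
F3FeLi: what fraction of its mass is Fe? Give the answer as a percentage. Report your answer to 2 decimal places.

Molar mass = 3(19.00) + 1(55.85) + 1(6.94) = 119.790 g/mol
Mass of Fe per mole = 1 × 55.85 = 55.850 g
% Fe = 55.850 / 119.790 × 100 = 46.62%

46.62%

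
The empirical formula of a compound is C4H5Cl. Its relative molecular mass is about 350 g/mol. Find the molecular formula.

Empirical-formula mass = 88.53 g/mol
n = 350 / 88.53 = 3.95 ≈ 4
Molecular formula = (C4H5Cl)4 = C16H20Cl4

C16H20Cl4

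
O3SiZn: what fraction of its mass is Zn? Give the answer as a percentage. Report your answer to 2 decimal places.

46.21%

Molar mass = 3(16.00) + 1(28.09) + 1(65.38) = 141.470 g/mol
Mass of Zn per mole = 1 × 65.38 = 65.380 g
% Zn = 65.380 / 141.470 × 100 = 46.21%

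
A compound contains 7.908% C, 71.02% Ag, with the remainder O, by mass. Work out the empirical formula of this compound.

Assume 100 g: 7.908 g C, 71.02 g Ag, 21.072 g O.
Moles — C: 7.908 / 12.01 = 0.6585 mol; Ag: 71.02 / 107.87 = 0.6584 mol; O: 21.072 / 16.00 = 1.317 mol
Ratios (÷ 0.6584): C 1.000, Ag 1.000, O 2.000
→ CAgO2

CAgO2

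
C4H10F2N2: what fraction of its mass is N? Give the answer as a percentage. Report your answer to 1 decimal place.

22.6%

Molar mass = 4(12.01) + 10(1.008) + 2(19.00) + 2(14.01) = 124.140 g/mol
Mass of N per mole = 2 × 14.01 = 28.020 g
% N = 28.020 / 124.140 × 100 = 22.6%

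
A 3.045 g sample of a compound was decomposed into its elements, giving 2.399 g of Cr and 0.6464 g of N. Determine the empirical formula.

Moles — Cr: 2.399 / 52.00 = 0.04613 mol; N: 0.6464 / 14.01 = 0.04614 mol
Ratios (÷ 0.04613): Cr 1.000, N 1.000
Ratio ≈ 1:1, so the empirical formula is CrN

CrN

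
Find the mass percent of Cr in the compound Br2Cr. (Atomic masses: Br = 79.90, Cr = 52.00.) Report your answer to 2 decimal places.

Molar mass = 2(79.90) + 1(52.00) = 211.800 g/mol
Mass of Cr per mole = 1 × 52.00 = 52.000 g
% Cr = 52.000 / 211.800 × 100 = 24.55%

24.55%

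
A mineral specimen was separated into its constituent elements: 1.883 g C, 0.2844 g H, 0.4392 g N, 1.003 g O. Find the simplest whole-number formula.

C: 1.883 g ÷ 12.01 g/mol = 0.1568 mol
H: 0.2844 g ÷ 1.008 g/mol = 0.2821 mol
N: 0.4392 g ÷ 14.01 g/mol = 0.03135 mol
O: 1.003 g ÷ 16.00 g/mol = 0.06269 mol
Ratios (÷ 0.03135): C 5.001, H 9.000, N 1.000, O 2.000
→ C5H9NO2

C5H9NO2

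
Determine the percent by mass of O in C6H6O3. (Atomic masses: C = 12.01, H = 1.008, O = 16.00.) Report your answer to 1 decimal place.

Molar mass = 6(12.01) + 6(1.008) + 3(16.00) = 126.108 g/mol
Mass of O per mole = 3 × 16.00 = 48.000 g
% O = 48.000 / 126.108 × 100 = 38.1%

38.1%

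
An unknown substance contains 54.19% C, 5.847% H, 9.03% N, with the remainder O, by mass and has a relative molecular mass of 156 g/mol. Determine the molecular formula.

C7H9NO3

Assume 100 g: 54.19 g C, 5.847 g H, 9.03 g N, 30.933 g O.
C: 54.19 g ÷ 12.01 g/mol = 4.512 mol
H: 5.847 g ÷ 1.008 g/mol = 5.801 mol
N: 9.03 g ÷ 14.01 g/mol = 0.6445 mol
O: 30.933 g ÷ 16.00 g/mol = 1.933 mol
Ratios (÷ 0.6445): C 7.000, H 9.000, N 1.000, O 3.000
≈ 7:9:1:3 → C7H9NO3
Empirical-formula mass = 155.15 g/mol
n = 156 / 155.15 = 1.01 ≈ 1
Molecular formula = empirical formula = C7H9NO3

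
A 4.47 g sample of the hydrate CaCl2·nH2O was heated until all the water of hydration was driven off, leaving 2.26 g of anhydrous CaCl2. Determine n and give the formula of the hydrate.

CaCl2·6H2O

Mass of water lost = 4.47 − 2.26 = 2.21 g → 2.21 / 18.02 = 0.1226 mol H2O
Molar mass of CaCl2 = 110.98 g/mol → mol CaCl2 = 2.26 / 110.98 = 0.02036
n = 0.1226 / 0.02036 = 6.02 ≈ 6 → CaCl2·6H2O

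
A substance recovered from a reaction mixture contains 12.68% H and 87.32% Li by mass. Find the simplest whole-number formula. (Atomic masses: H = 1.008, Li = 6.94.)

Assume 100 g: 12.68 g H, 87.32 g Li.
Moles — H: 12.68 / 1.008 = 12.58 mol; Li: 87.32 / 6.94 = 12.58 mol
Divide by the smallest (12.58 mol H): H 1.000, Li 1.000
→ HLi

HLi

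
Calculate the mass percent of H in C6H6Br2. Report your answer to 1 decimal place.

2.5%

Molar mass = 6(12.01) + 6(1.008) + 2(79.90) = 237.908 g/mol
Mass of H per mole = 6 × 1.008 = 6.048 g
% H = 6.048 / 237.908 × 100 = 2.5%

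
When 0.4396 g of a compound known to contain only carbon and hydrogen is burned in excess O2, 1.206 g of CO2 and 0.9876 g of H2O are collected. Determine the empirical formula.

CH4

mol C = 1.206 / 44.01 = 0.02740; mass C = 0.02740 × 12.01 = 0.3291 g
mol H = 2 × (0.9876 / 18.02) = 0.1096; mass H = 0.1096 × 1.008 = 0.1105 g
Ratios (÷ 0.0274): C 1.000, H 4.000
≈ 1:4 → CH4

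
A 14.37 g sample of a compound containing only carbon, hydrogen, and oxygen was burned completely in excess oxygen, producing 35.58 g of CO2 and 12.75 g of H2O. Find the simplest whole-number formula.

C4H7O

mol C = 35.58 / 44.01 = 0.8085; mass C = 0.8085 × 12.01 = 9.710 g
mol H = 2 × (12.75 / 18.02) = 1.415; mass H = 1.415 × 1.008 = 1.426 g
mass O = 14.37 − (11.14) = 3.234 g → mol O = 0.2021
Ratios (÷ 0.2021): C 4.000, H 7.001, O 1.000
≈ 4:7:1 → C4H7O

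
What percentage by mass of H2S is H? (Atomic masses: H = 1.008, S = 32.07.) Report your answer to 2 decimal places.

Molar mass = 2(1.008) + 1(32.07) = 34.086 g/mol
Mass of H per mole = 2 × 1.008 = 2.016 g
% H = 2.016 / 34.086 × 100 = 5.91%

5.91%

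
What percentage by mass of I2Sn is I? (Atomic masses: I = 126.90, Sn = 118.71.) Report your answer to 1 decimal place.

68.1%

Molar mass = 2(126.90) + 1(118.71) = 372.510 g/mol
Mass of I per mole = 2 × 126.90 = 253.800 g
% I = 253.800 / 372.510 × 100 = 68.1%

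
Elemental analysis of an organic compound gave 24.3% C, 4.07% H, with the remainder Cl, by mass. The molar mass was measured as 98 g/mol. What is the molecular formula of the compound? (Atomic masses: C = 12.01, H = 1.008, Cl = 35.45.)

C2H4Cl2

Assume 100 g: 24.3 g C, 4.07 g H, 71.63 g Cl.
n(C) = 24.3/12.01 = 2.023, n(H) = 4.07/1.008 = 4.038, n(Cl) = 71.63/35.45 = 2.021
Smallest is Cl at 2.021 mol; normalising gives C 1.001, H 1.998, Cl 1.000
→ CH2Cl
Empirical-formula mass = 49.48 g/mol
n = 98 / 49.48 = 1.98 ≈ 2
Molecular formula = (CH2Cl)×2 = C2H4Cl2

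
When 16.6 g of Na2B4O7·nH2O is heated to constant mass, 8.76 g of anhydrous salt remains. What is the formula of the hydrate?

Na2B4O7·10H2O

Mass of water lost = 16.6 − 8.76 = 7.84 g → 7.84 / 18.02 = 0.4351 mol H2O
Molar mass of Na2B4O7 = 201.22 g/mol → mol Na2B4O7 = 8.76 / 201.22 = 0.04353
n = 0.4351 / 0.04353 = 9.99 ≈ 10 → Na2B4O7·10H2O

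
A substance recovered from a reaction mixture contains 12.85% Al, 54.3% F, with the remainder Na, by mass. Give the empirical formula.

Assume 100 g: 12.85 g Al, 54.3 g F, 32.85 g Na.
Al: 12.85 g ÷ 26.98 g/mol = 0.4763 mol
F: 54.3 g ÷ 19.00 g/mol = 2.858 mol
Na: 32.85 g ÷ 22.99 g/mol = 1.429 mol
Smallest is Al at 0.4763 mol; normalising gives Al 1.000, F 6.000, Na 3.000
≈ 1:6:3 → AlF6Na3

AlF6Na3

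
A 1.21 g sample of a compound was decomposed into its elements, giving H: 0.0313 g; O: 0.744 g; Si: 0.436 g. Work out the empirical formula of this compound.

H2O3Si

H: 0.0313 g ÷ 1.008 g/mol = 0.03105 mol
O: 0.744 g ÷ 16.00 g/mol = 0.0465 mol
Si: 0.436 g ÷ 28.09 g/mol = 0.01552 mol
Divide by the smallest (0.01552 mol Si): H 2.001, O 2.996, Si 1.000
≈ 2:3:1 → H2O3Si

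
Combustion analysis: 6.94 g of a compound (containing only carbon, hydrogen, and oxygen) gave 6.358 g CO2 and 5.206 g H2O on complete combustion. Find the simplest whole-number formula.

CH4O2

mol C = 6.358 / 44.01 = 0.1445; mass C = 0.1445 × 12.01 = 1.735 g
mol H = 2 × (5.206 / 18.02) = 0.5778; mass H = 0.5778 × 1.008 = 0.5824 g
mass O = 6.94 − (2.317) = 4.623 g → mol O = 0.2889
Ratios (÷ 0.1445): C 1.000, H 4.000, O 2.000
→ CH4O2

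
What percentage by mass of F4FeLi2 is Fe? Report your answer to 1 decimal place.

Molar mass = 4(19.00) + 1(55.85) + 2(6.94) = 145.730 g/mol
Mass of Fe per mole = 1 × 55.85 = 55.850 g
% Fe = 55.850 / 145.730 × 100 = 38.3%

38.3%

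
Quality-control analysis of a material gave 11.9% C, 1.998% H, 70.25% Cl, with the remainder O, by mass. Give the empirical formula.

Assume 100 g: 11.9 g C, 1.998 g H, 70.25 g Cl, 15.852 g O.
n(C) = 11.9/12.01 = 0.9908, n(H) = 1.998/1.008 = 1.982, n(Cl) = 70.25/35.45 = 1.982, n(O) = 15.852/16.00 = 0.9908
Smallest is O at 0.9908 mol; normalising gives C 1.000, H 2.001, Cl 2.000, O 1.000
≈ 1:2:2:1 → CH2Cl2O

CH2Cl2O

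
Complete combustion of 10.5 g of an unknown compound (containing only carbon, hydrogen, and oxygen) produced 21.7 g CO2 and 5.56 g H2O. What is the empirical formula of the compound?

C4H5O2

mol C = 21.7 / 44.01 = 0.4931; mass C = 0.4931 × 12.01 = 5.922 g
mol H = 2 × (5.56 / 18.02) = 0.6171; mass H = 0.6171 × 1.008 = 0.6220 g
mass O = 10.5 − (6.544) = 3.956 g → mol O = 0.2473
Ratios (÷ 0.2473): C 1.994, H 2.496, O 1.000
Scaling by 2: C 3.99, H 4.99, O 2.00 → C4H5O2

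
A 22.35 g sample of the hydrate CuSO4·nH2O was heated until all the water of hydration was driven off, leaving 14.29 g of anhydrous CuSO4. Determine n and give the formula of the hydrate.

Mass of water lost = 22.35 − 14.29 = 8.06 g → 8.06 / 18.02 = 0.4473 mol H2O
Molar mass of CuSO4 = 159.62 g/mol → mol CuSO4 = 14.29 / 159.62 = 0.08953
n = 0.4473 / 0.08953 = 5.00 ≈ 5 → CuSO4·5H2O

CuSO4·5H2O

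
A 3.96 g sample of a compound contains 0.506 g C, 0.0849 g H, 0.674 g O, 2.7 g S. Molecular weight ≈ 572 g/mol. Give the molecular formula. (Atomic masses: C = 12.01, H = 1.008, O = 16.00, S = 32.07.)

C: 0.506 g ÷ 12.01 g/mol = 0.04213 mol
H: 0.0849 g ÷ 1.008 g/mol = 0.08423 mol
O: 0.674 g ÷ 16.00 g/mol = 0.04213 mol
S: 2.7 g ÷ 32.07 g/mol = 0.08419 mol
Smallest is O at 0.04213 mol; normalising gives C 1.000, H 1.999, O 1.000, S 1.999
Ratio ≈ 1:2:1:2, so the empirical formula is CH2OS2
Empirical-formula mass = 94.17 g/mol
n = 572 / 94.17 = 6.07 ≈ 6
Molecular formula = (CH2OS2)×6 = C6H12O6S12

C6H12O6S12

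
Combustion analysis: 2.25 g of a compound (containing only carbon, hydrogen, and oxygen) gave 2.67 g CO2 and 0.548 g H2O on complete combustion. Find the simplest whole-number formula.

C2H2O3

mol C = 2.67 / 44.01 = 0.06067; mass C = 0.06067 × 12.01 = 0.7286 g
mol H = 2 × (0.548 / 18.02) = 0.06082; mass H = 0.06082 × 1.008 = 0.06131 g
mass O = 2.25 − (0.7899) = 1.460 g → mol O = 0.09125
Ratios (÷ 0.06067): C 1.000, H 1.003, O 1.504
×2: C 2.00, H 2.01, O 3.01 → C2H2O3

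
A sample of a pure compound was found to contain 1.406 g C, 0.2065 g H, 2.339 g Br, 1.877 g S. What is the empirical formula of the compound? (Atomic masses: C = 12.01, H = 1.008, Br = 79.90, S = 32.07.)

C: 1.406 g ÷ 12.01 g/mol = 0.1171 mol
H: 0.2065 g ÷ 1.008 g/mol = 0.2049 mol
Br: 2.339 g ÷ 79.90 g/mol = 0.02927 mol
S: 1.877 g ÷ 32.07 g/mol = 0.05853 mol
Divide by the smallest (0.02927 mol Br): C 3.999, H 6.998, Br 1.000, S 1.999
Ratio ≈ 4:7:1:2, so the empirical formula is C4H7BrS2

C4H7BrS2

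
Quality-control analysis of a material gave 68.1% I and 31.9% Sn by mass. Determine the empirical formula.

I2Sn

Assume 100 g: 68.1 g I, 31.9 g Sn.
I: 68.1 g ÷ 126.90 g/mol = 0.5366 mol
Sn: 31.9 g ÷ 118.71 g/mol = 0.2687 mol
Ratios (÷ 0.2687): I 1.997, Sn 1.000
≈ 2:1 → I2Sn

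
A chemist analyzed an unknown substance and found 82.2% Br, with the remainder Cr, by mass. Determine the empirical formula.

Br3Cr

Assume 100 g: 82.2 g Br, 17.8 g Cr.
Br: 82.2 g ÷ 79.90 g/mol = 1.029 mol
Cr: 17.8 g ÷ 52.00 g/mol = 0.3423 mol
Smallest is Cr at 0.3423 mol; normalising gives Br 3.005, Cr 1.000
Ratio ≈ 3:1, so the empirical formula is Br3Cr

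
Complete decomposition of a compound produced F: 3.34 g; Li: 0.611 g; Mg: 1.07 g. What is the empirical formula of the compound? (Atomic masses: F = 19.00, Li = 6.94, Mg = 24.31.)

n(F) = 3.34/19.00 = 0.1758, n(Li) = 0.611/6.94 = 0.08804, n(Mg) = 1.07/24.31 = 0.04401
Smallest is Mg at 0.04401 mol; normalising gives F 3.994, Li 2.000, Mg 1.000
Ratio ≈ 4:2:1, so the empirical formula is F4Li2Mg

F4Li2Mg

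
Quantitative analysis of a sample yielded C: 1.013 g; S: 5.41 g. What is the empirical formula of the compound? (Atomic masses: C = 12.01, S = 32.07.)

n(C) = 1.013/12.01 = 0.08435, n(S) = 5.41/32.07 = 0.1687
Divide by the smallest (0.08435 mol C): C 1.000, S 2.000
Ratio ≈ 1:2, so the empirical formula is CS2

CS2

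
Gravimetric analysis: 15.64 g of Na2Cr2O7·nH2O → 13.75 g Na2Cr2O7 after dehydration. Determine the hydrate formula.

Na2Cr2O7·2H2O

Mass of water lost = 15.64 − 13.75 = 1.89 g → 1.89 / 18.02 = 0.1049 mol H2O
Molar mass of Na2Cr2O7 = 261.98 g/mol → mol Na2Cr2O7 = 13.75 / 261.98 = 0.05248
n = 0.1049 / 0.05248 = 2.00 ≈ 2 → Na2Cr2O7·2H2O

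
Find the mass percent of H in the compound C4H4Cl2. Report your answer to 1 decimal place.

Molar mass = 4(12.01) + 4(1.008) + 2(35.45) = 122.972 g/mol
Mass of H per mole = 4 × 1.008 = 4.032 g
% H = 4.032 / 122.972 × 100 = 3.3%

3.3%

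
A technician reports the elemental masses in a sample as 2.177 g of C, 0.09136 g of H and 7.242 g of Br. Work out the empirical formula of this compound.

C: 2.177 g ÷ 12.01 g/mol = 0.1813 mol
H: 0.09136 g ÷ 1.008 g/mol = 0.09063 mol
Br: 7.242 g ÷ 79.90 g/mol = 0.09064 mol
Divide by the smallest (0.09063 mol H): C 2.000, H 1.000, Br 1.000
≈ 2:1:1 → C2HBr

C2HBr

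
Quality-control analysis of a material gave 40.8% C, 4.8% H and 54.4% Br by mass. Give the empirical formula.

C5H7Br

Assume 100 g: 40.8 g C, 4.8 g H, 54.4 g Br.
Moles — C: 40.8 / 12.01 = 3.397 mol; H: 4.8 / 1.008 = 4.762 mol; Br: 54.4 / 79.90 = 0.6809 mol
Ratios (÷ 0.6809): C 4.990, H 6.994, Br 1.000
→ C5H7Br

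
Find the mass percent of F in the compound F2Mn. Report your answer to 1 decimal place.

Molar mass = 2(19.00) + 1(54.94) = 92.940 g/mol
Mass of F per mole = 2 × 19.00 = 38.000 g
% F = 38.000 / 92.940 × 100 = 40.9%

40.9%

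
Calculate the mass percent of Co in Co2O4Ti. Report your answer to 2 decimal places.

51.30%

Molar mass = 2(58.93) + 4(16.00) + 1(47.87) = 229.730 g/mol
Mass of Co per mole = 2 × 58.93 = 117.860 g
% Co = 117.860 / 229.730 × 100 = 51.30%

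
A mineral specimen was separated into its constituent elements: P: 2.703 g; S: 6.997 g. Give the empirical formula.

P2S5

n(P) = 2.703/30.97 = 0.08728, n(S) = 6.997/32.07 = 0.2182
Divide by the smallest (0.08728 mol P): P 1.000, S 2.500
Scaling by 2: P 2.00, S 5.00 → P2S5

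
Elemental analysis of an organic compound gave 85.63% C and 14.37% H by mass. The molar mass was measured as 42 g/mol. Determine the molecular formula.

C3H6

Assume 100 g: 85.63 g C, 14.37 g H.
C: 85.63 g ÷ 12.01 g/mol = 7.13 mol
H: 14.37 g ÷ 1.008 g/mol = 14.26 mol
Ratios (÷ 7.13): C 1.000, H 1.999
≈ 1:2 → CH2
Empirical-formula mass = 14.03 g/mol
n = 42 / 14.03 = 2.99 ≈ 3
Molecular formula = (CH2)×3 = C3H6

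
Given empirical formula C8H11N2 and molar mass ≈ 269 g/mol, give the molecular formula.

Empirical-formula mass = 135.19 g/mol
n = 269 / 135.19 = 1.99 ≈ 2
Molecular formula = (C8H11N2)2 = C16H22N4

C16H22N4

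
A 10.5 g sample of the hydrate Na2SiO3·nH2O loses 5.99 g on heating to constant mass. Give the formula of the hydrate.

Na2SiO3·9H2O

Mass of anhydrous Na2SiO3 = 10.5 − 5.99 = 4.51 g
mol H2O = 5.99 / 18.02 = 0.3324
Molar mass of Na2SiO3 = 122.07 g/mol → mol Na2SiO3 = 4.51 / 122.07 = 0.03695
n = 0.3324 / 0.03695 = 9.00 ≈ 9 → Na2SiO3·9H2O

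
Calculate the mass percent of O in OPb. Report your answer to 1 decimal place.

Molar mass = 1(16.00) + 1(207.2) = 223.200 g/mol
Mass of O per mole = 1 × 16.00 = 16.000 g
% O = 16.000 / 223.200 × 100 = 7.2%

7.2%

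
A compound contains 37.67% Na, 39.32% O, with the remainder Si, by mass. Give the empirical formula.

Assume 100 g: 37.67 g Na, 39.32 g O, 23.01 g Si.
n(Na) = 37.67/22.99 = 1.639, n(O) = 39.32/16.00 = 2.458, n(Si) = 23.01/28.09 = 0.8192
Ratios (÷ 0.8192): Na 2.000, O 3.000, Si 1.000
Ratio ≈ 2:3:1, so the empirical formula is Na2O3Si

Na2O3Si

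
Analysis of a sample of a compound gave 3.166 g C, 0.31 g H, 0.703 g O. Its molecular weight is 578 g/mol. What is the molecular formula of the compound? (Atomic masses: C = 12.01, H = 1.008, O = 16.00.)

n(C) = 3.166/12.01 = 0.2636, n(H) = 0.31/1.008 = 0.3075, n(O) = 0.703/16.00 = 0.04394
Divide by the smallest (0.04394 mol O): C 6.000, H 6.999, O 1.000
→ C6H7O
Empirical-formula mass = 95.12 g/mol
n = 578 / 95.12 = 6.08 ≈ 6
Molecular formula = (C6H7O)×6 = C36H42O6

C36H42O6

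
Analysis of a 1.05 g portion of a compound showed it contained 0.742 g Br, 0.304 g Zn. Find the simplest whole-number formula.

Br: 0.742 g ÷ 79.90 g/mol = 0.009287 mol
Zn: 0.304 g ÷ 65.38 g/mol = 0.00465 mol
Divide by the smallest (0.00465 mol Zn): Br 1.997, Zn 1.000
≈ 2:1 → Br2Zn

Br2Zn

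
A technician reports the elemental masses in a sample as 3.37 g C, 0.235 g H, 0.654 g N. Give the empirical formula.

n(C) = 3.37/12.01 = 0.2806, n(H) = 0.235/1.008 = 0.2331, n(N) = 0.654/14.01 = 0.04668
Ratios (÷ 0.04668): C 6.011, H 4.994, N 1.000
Ratio ≈ 6:5:1, so the empirical formula is C6H5N

C6H5N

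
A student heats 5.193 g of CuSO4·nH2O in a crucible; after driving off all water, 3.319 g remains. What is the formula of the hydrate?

Mass of water lost = 5.193 − 3.319 = 1.874 g → 1.874 / 18.02 = 0.104 mol H2O
Molar mass of CuSO4 = 159.62 g/mol → mol CuSO4 = 3.319 / 159.62 = 0.02079
n = 0.104 / 0.02079 = 5.00 ≈ 5 → CuSO4·5H2O

CuSO4·5H2O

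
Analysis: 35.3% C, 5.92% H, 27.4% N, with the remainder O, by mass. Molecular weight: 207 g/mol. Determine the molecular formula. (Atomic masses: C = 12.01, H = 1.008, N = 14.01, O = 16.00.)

C6H12N4O4

Assume 100 g: 35.3 g C, 5.92 g H, 27.4 g N, 31.38 g O.
n(C) = 35.3/12.01 = 2.939, n(H) = 5.92/1.008 = 5.873, n(N) = 27.4/14.01 = 1.956, n(O) = 31.38/16.00 = 1.961
Ratios (÷ 1.956): C 1.503, H 3.003, N 1.000, O 1.003
Multiply by 2: C 3.01, H 6.01, N 2.00, O 2.01 → C3H6N2O2
Empirical-formula mass = 102.10 g/mol
n = 207 / 102.10 = 2.03 ≈ 2
Molecular formula = (C3H6N2O2)×2 = C6H12N4O4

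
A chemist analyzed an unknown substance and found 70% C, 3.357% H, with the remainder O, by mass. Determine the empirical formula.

C7H4O2

Assume 100 g: 70 g C, 3.357 g H, 26.643 g O.
C: 70 g ÷ 12.01 g/mol = 5.828 mol
H: 3.357 g ÷ 1.008 g/mol = 3.33 mol
O: 26.643 g ÷ 16.00 g/mol = 1.665 mol
Divide by the smallest (1.665 mol O): C 3.500, H 2.000, O 1.000
×2: C 7.00, H 4.00, O 2.00 → C7H4O2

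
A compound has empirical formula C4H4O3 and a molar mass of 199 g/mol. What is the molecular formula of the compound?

Empirical-formula mass = 100.07 g/mol
n = 199 / 100.07 = 1.99 ≈ 2
Molecular formula = (C4H4O3)2 = C8H8O6

C8H8O6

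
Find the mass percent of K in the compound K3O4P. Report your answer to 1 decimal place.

55.3%

Molar mass = 3(39.10) + 4(16.00) + 1(30.97) = 212.270 g/mol
Mass of K per mole = 3 × 39.10 = 117.300 g
% K = 117.300 / 212.270 × 100 = 55.3%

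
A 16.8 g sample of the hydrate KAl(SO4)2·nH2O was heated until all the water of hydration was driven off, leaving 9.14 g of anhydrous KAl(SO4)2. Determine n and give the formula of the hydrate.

KAl(SO4)2·12H2O

Mass of water lost = 16.8 − 9.14 = 7.66 g → 7.66 / 18.02 = 0.4251 mol H2O
Molar mass of KAl(SO4)2 = 258.22 g/mol → mol KAl(SO4)2 = 9.14 / 258.22 = 0.0354
n = 0.4251 / 0.0354 = 12.01 ≈ 12 → KAl(SO4)2·12H2O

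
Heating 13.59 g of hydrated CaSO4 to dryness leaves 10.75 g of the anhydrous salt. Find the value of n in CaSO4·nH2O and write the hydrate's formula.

Mass of water lost = 13.59 − 10.75 = 2.84 g → 2.84 / 18.02 = 0.1576 mol H2O
Molar mass of CaSO4 = 136.15 g/mol → mol CaSO4 = 10.75 / 136.15 = 0.07896
n = 0.1576 / 0.07896 = 2.00 ≈ 2 → CaSO4·2H2O

CaSO4·2H2O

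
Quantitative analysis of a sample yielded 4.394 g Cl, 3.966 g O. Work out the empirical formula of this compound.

n(Cl) = 4.394/35.45 = 0.1239, n(O) = 3.966/16.00 = 0.2479
Ratios (÷ 0.1239): Cl 1.000, O 2.000
≈ 1:2 → ClO2

ClO2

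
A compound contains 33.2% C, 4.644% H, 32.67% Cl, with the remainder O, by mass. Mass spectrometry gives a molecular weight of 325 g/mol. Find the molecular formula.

Assume 100 g: 33.2 g C, 4.644 g H, 32.67 g Cl, 29.486 g O.
n(C) = 33.2/12.01 = 2.764, n(H) = 4.644/1.008 = 4.607, n(Cl) = 32.67/35.45 = 0.9216, n(O) = 29.486/16.00 = 1.843
Divide by the smallest (0.9216 mol Cl): C 3.000, H 4.999, Cl 1.000, O 2.000
≈ 3:5:1:2 → C3H5ClO2
Empirical-formula mass = 108.52 g/mol
n = 325 / 108.52 = 2.99 ≈ 3
Molecular formula = (C3H5ClO2)×3 = C9H15Cl3O6

C9H15Cl3O6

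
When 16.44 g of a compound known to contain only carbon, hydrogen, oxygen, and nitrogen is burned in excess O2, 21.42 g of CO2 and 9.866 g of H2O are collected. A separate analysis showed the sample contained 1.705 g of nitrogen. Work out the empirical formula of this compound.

mol C = 21.42 / 44.01 = 0.4867; mass C = 0.4867 × 12.01 = 5.845 g
mol H = 2 × (9.866 / 18.02) = 1.095; mass H = 1.095 × 1.008 = 1.104 g
mol N = 1.705 / 14.01 = 0.1217
mass O = 16.44 − (8.654) = 7.786 g → mol O = 0.4866
Ratios (÷ 0.1217): C 3.999, H 8.998, N 1.000, O 3.999
≈ 4:9:1:4 → C4H9NO4

C4H9NO4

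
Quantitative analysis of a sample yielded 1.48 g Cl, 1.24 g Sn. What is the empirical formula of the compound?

Moles — Cl: 1.48 / 35.45 = 0.04175 mol; Sn: 1.24 / 118.71 = 0.01045 mol
Ratios (÷ 0.01045): Cl 3.997, Sn 1.000
≈ 4:1 → Cl4Sn

Cl4Sn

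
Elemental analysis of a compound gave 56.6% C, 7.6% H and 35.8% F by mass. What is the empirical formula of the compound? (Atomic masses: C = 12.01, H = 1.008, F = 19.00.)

Assume 100 g: 56.6 g C, 7.6 g H, 35.8 g F.
C: 56.6 g ÷ 12.01 g/mol = 4.713 mol
H: 7.6 g ÷ 1.008 g/mol = 7.54 mol
F: 35.8 g ÷ 19.00 g/mol = 1.884 mol
Smallest is F at 1.884 mol; normalising gives C 2.501, H 4.002, F 1.000
×2: C 5.00, H 8.00, F 2.00 → C5H8F2

C5H8F2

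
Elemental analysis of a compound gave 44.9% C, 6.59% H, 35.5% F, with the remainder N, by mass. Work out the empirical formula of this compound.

C4H7F2N

Assume 100 g: 44.9 g C, 6.59 g H, 35.5 g F, 13.01 g N.
C: 44.9 g ÷ 12.01 g/mol = 3.739 mol
H: 6.59 g ÷ 1.008 g/mol = 6.538 mol
F: 35.5 g ÷ 19.00 g/mol = 1.868 mol
N: 13.01 g ÷ 14.01 g/mol = 0.9286 mol
Divide by the smallest (0.9286 mol N): C 4.026, H 7.040, F 2.012, N 1.000
→ C4H7F2N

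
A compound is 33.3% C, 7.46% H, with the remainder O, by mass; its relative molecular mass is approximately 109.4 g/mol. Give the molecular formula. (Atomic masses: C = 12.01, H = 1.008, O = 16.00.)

C3H8O4

Assume 100 g: 33.3 g C, 7.46 g H, 59.24 g O.
Moles — C: 33.3 / 12.01 = 2.773 mol; H: 7.46 / 1.008 = 7.401 mol; O: 59.24 / 16.00 = 3.703 mol
Smallest is C at 2.773 mol; normalising gives C 1.000, H 2.669, O 1.335
Scaling by 3: C 3.00, H 8.01, O 4.01 → C3H8O4
Empirical-formula mass = 108.09 g/mol
n = 109.4 / 108.09 = 1.01 ≈ 1
Molecular formula = empirical formula = C3H8O4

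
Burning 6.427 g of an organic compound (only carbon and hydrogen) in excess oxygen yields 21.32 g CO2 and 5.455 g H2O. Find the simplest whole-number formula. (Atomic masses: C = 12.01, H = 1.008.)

C4H5

mol C = 21.32 / 44.01 = 0.4844; mass C = 0.4844 × 12.01 = 5.818 g
mol H = 2 × (5.455 / 18.02) = 0.6054; mass H = 0.6054 × 1.008 = 0.6103 g
Divide by the smallest (0.4844 mol C): C 1.000, H 1.250
Multiply by 4: C 4.00, H 5.00 → C4H5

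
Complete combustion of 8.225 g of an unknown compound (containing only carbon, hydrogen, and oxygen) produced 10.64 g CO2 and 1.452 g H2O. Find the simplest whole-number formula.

mol C = 10.64 / 44.01 = 0.2418; mass C = 0.2418 × 12.01 = 2.904 g
mol H = 2 × (1.452 / 18.02) = 0.1612; mass H = 0.1612 × 1.008 = 0.1624 g
mass O = 8.225 − (3.066) = 5.159 g → mol O = 0.3224
Smallest is H at 0.1612 mol; normalising gives C 1.500, H 1.000, O 2.001
Multiply by 2: C 3.00, H 2.00, O 4.00 → C3H2O4

C3H2O4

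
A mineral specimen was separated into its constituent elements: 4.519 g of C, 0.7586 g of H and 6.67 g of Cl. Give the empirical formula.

n(C) = 4.519/12.01 = 0.3763, n(H) = 0.7586/1.008 = 0.7526, n(Cl) = 6.67/35.45 = 0.1882
Ratios (÷ 0.1882): C 2.000, H 4.000, Cl 1.000
→ C2H4Cl

C2H4Cl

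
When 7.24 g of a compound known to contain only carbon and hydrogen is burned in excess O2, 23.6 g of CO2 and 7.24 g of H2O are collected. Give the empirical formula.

mol C = 23.6 / 44.01 = 0.5362; mass C = 0.5362 × 12.01 = 6.440 g
mol H = 2 × (7.24 / 18.02) = 0.8036; mass H = 0.8036 × 1.008 = 0.8100 g
Smallest is C at 0.5362 mol; normalising gives C 1.000, H 1.498
Multiply by 2: C 2.00, H 3.00 → C2H3

C2H3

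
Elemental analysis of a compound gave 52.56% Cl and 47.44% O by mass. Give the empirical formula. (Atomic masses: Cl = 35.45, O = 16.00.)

Assume 100 g: 52.56 g Cl, 47.44 g O.
Cl: 52.56 g ÷ 35.45 g/mol = 1.483 mol
O: 47.44 g ÷ 16.00 g/mol = 2.965 mol
Smallest is Cl at 1.483 mol; normalising gives Cl 1.000, O 2.000
≈ 1:2 → ClO2

ClO2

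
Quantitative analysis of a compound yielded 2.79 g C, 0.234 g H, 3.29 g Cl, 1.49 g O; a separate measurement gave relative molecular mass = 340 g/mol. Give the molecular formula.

C10H10Cl4O4

Moles — C: 2.79 / 12.01 = 0.2323 mol; H: 0.234 / 1.008 = 0.2321 mol; Cl: 3.29 / 35.45 = 0.09281 mol; O: 1.49 / 16.00 = 0.09312 mol
Smallest is Cl at 0.09281 mol; normalising gives C 2.503, H 2.501, Cl 1.000, O 1.003
Scaling by 2: C 5.01, H 5.00, Cl 2.00, O 2.01 → C5H5Cl2O2
Empirical-formula mass = 167.99 g/mol
n = 340 / 167.99 = 2.02 ≈ 2
Molecular formula = (C5H5Cl2O2)×2 = C10H10Cl4O4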